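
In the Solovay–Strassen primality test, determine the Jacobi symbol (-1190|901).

Pull out -1: (-1190|901) = (-1|901)·(1190|901). Since 901 ≡ 1 (mod 4), (-1|901) = +1. Now have (1190|901).
Reduce the numerator: 1190 ≡ 289 (mod 901), so (1190|901) = (289|901).
289 ≡ 1 (mod 4), so quadratic reciprocity gives (289|901) = (901|289). Reduce: 901 ≡ 34 (mod 289). Now have (34|289).
Factor out 2: 34 = 2·17. Since 289 ≡ 1 (mod 8), (2|289) = +1. Now have (17|289).
17 ≡ 1 (mod 4), so quadratic reciprocity gives (17|289) = (289|17). Reduce: 289 ≡ 0 (mod 17). Now have (0|17).
The numerator is now 0 with denominator 17 > 1: the symbol is 0.

0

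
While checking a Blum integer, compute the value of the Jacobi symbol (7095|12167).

(7095|12167)
  = -(12167|7095)    [QR: both ≡ 3 mod 4, sign flips]
  = -(5072|7095)    [12167 ≡ 5072 mod 7095]
  = -(317|7095)    [7095 ≡ 7 mod 8 ⇒ (2|7095)^4 = +1]
  = -(7095|317)    [QR: 317 ≡ 1 mod 4, sign kept]
  = -(121|317)    [7095 ≡ 121 mod 317]
  = -(317|121)    [QR: 121 ≡ 1 mod 4, sign kept]
  = -(75|121)    [317 ≡ 75 mod 121]
  = -(121|75)    [QR: 121 ≡ 1 mod 4, sign kept]
  = -(46|75)    [121 ≡ 46 mod 75]
  = (23|75)    [75 ≡ 3 mod 8 ⇒ (2|75) = -1]
  = -(75|23)    [QR: both ≡ 3 mod 4, sign flips]
  = -(6|23)    [75 ≡ 6 mod 23]
  = -(3|23)    [23 ≡ 7 mod 8 ⇒ (2|23) = +1]
  = (23|3)    [QR: both ≡ 3 mod 4, sign flips]
  = (2|3)    [23 ≡ 2 mod 3]
  = -(1|3)    [3 ≡ 3 mod 8 ⇒ (2|3) = -1]
  = -1    [(1|3) = 1]

-1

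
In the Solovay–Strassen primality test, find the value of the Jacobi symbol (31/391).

(31/391)
  = -(391/31)    [QR: both ≡ 3 mod 4, sign flips]
  = -(19/31)    [391 ≡ 19 mod 31]
  = (31/19)    [QR: both ≡ 3 mod 4, sign flips]
  = (12/19)    [31 ≡ 12 mod 19]
  = (3/19)    [19 ≡ 3 mod 8 ⇒ (2/19)^2 = +1]
  = -(19/3)    [QR: both ≡ 3 mod 4, sign flips]
  = -(1/3)    [19 ≡ 1 mod 3]
  = -1    [(1/3) = 1]

-1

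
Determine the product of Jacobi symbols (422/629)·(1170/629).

By multiplicativity, (422·1170/629) = (422/629)·(1170/629).
First factor (422/629):
(422/629)
  = -(211/629)    [629 ≡ 5 mod 8 ⇒ (2/629) = -1]
  = -(629/211)    [QR: 629 ≡ 1 mod 4, sign kept]
  = -(207/211)    [629 ≡ 207 mod 211]
  = (211/207)    [QR: both ≡ 3 mod 4, sign flips]
  = (4/207)    [211 ≡ 4 mod 207]
  = (1/207)    [207 ≡ 7 mod 8 ⇒ (2/207)^2 = +1]
  = 1    [(1/207) = 1]
Second factor (1170/629):
(1170/629)
  = (541/629)    [1170 ≡ 541 mod 629]
  = (629/541)    [QR: 541 ≡ 1 mod 4, sign kept]
  = (88/541)    [629 ≡ 88 mod 541]
  = -(11/541)    [541 ≡ 5 mod 8 ⇒ (2/541)^3 = -1]
  = -(541/11)    [QR: 541 ≡ 1 mod 4, sign kept]
  = -(2/11)    [541 ≡ 2 mod 11]
  = (1/11)    [11 ≡ 3 mod 8 ⇒ (2/11) = -1]
  = 1    [(1/11) = 1]
Product: (1)·(1) = 1.

1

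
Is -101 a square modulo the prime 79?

no

Pull out -1: (-101|79) = (-1|79)·(101|79). Since 79 ≡ 3 (mod 4), (-1|79) = -1. Now have -(101|79).
Reduce the numerator: 101 ≡ 22 (mod 79), so (101|79) = (22|79).
Factor out 2: 22 = 2·11. Since 79 ≡ 7 (mod 8), (2|79) = +1. Now have -(11|79).
Both 11 ≡ 3 and 79 ≡ 3 (mod 4), so reciprocity gives (11|79) = -(79|11). Reduce: 79 ≡ 2 (mod 11). Now have (2|11).
Factor out 2: 2 = 2. Since 11 ≡ 3 (mod 8), (2|11) = -1. Now have -(1|11).
(1|11) = 1. Collecting the sign factors: -1.
(-101|79) = -1, and 79 is prime, so -101 is not a quadratic residue mod 79.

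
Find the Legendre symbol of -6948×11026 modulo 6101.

By multiplicativity, (-6948·11026 / 6101) = (-6948 / 6101)·(11026 / 6101).
First factor (-6948 / 6101):
Reduce the numerator: -6948 ≡ 5254 (mod 6101), so (-6948 / 6101) = (5254 / 6101).
Factor out 2: 5254 = 2·2627. Since 6101 ≡ 5 (mod 8), (2 / 6101) = -1. Now have -(2627 / 6101).
6101 ≡ 1 (mod 4), so quadratic reciprocity gives (2627 / 6101) = (6101 / 2627). Reduce: 6101 ≡ 847 (mod 2627). Now have -(847 / 2627).
Both 847 ≡ 3 and 2627 ≡ 3 (mod 4), so reciprocity gives (847 / 2627) = -(2627 / 847). Reduce: 2627 ≡ 86 (mod 847). Now have (86 / 847).
Factor out 2: 86 = 2·43. Since 847 ≡ 7 (mod 8), (2 / 847) = +1. Now have (43 / 847).
Both 43 ≡ 3 and 847 ≡ 3 (mod 4), so reciprocity gives (43 / 847) = -(847 / 43). Reduce: 847 ≡ 30 (mod 43). Now have -(30 / 43).
Factor out 2: 30 = 2·15. Since 43 ≡ 3 (mod 8), (2 / 43) = -1. Now have (15 / 43).
Both 15 ≡ 3 and 43 ≡ 3 (mod 4), so reciprocity gives (15 / 43) = -(43 / 15). Reduce: 43 ≡ 13 (mod 15). Now have -(13 / 15).
13 ≡ 1 (mod 4), so quadratic reciprocity gives (13 / 15) = (15 / 13). Reduce: 15 ≡ 2 (mod 13). Now have -(2 / 13).
Factor out 2: 2 = 2. Since 13 ≡ 5 (mod 8), (2 / 13) = -1. Now have (1 / 13).
(1 / 13) = 1. Collecting the sign factors: 1.
Second factor (11026 / 6101):
Reduce the numerator: 11026 ≡ 4925 (mod 6101), so (11026 / 6101) = (4925 / 6101).
4925 ≡ 1 (mod 4), so quadratic reciprocity gives (4925 / 6101) = (6101 / 4925). Reduce: 6101 ≡ 1176 (mod 4925). Now have (1176 / 4925).
Factor out 2: 1176 = 2^3·147. Since 4925 ≡ 5 (mod 8), (2 / 4925) = -1, and (2 / 4925)^3 = -1. Now have -(147 / 4925).
4925 ≡ 1 (mod 4), so quadratic reciprocity gives (147 / 4925) = (4925 / 147). Reduce: 4925 ≡ 74 (mod 147). Now have -(74 / 147).
Factor out 2: 74 = 2·37. Since 147 ≡ 3 (mod 8), (2 / 147) = -1. Now have (37 / 147).
37 ≡ 1 (mod 4), so quadratic reciprocity gives (37 / 147) = (147 / 37). Reduce: 147 ≡ 36 (mod 37). Now have (36 / 37).
Factor out 2: 36 = 2^2·9. Since 37 ≡ 5 (mod 8), (2 / 37) = -1, and (2 / 37)^2 = +1. Now have (9 / 37).
9 ≡ 1 (mod 4), so quadratic reciprocity gives (9 / 37) = (37 / 9). Reduce: 37 ≡ 1 (mod 9). Now have (1 / 9).
(1 / 9) = 1. Collecting the sign factors: 1.
Product: (1)·(1) = 1.

1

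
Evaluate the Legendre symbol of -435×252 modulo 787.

By multiplicativity, (-435·252/787) = (-435/787)·(252/787).
First factor (-435/787):
(-435/787)
  = (352/787)    [-435 ≡ 352 mod 787]
  = -(11/787)    [787 ≡ 3 mod 8 ⇒ (2/787)^5 = -1]
  = (787/11)    [QR: both ≡ 3 mod 4, sign flips]
  = (6/11)    [787 ≡ 6 mod 11]
  = -(3/11)    [11 ≡ 3 mod 8 ⇒ (2/11) = -1]
  = (11/3)    [QR: both ≡ 3 mod 4, sign flips]
  = (2/3)    [11 ≡ 2 mod 3]
  = -(1/3)    [3 ≡ 3 mod 8 ⇒ (2/3) = -1]
  = -1    [(1/3) = 1]
Second factor (252/787):
(252/787)
  = (63/787)    [787 ≡ 3 mod 8 ⇒ (2/787)^2 = +1]
  = -(787/63)    [QR: both ≡ 3 mod 4, sign flips]
  = -(31/63)    [787 ≡ 31 mod 63]
  = (63/31)    [QR: both ≡ 3 mod 4, sign flips]
  = (1/31)    [63 ≡ 1 mod 31]
  = 1    [(1/31) = 1]
Product: (-1)·(1) = -1.

-1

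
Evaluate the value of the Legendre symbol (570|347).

-1

Reduce the numerator: 570 ≡ 223 (mod 347), so (570|347) = (223|347).
Both 223 ≡ 3 and 347 ≡ 3 (mod 4), so reciprocity gives (223|347) = -(347|223). Reduce: 347 ≡ 124 (mod 223). Now have -(124|223).
Factor out 2: 124 = 2^2·31. Since 223 ≡ 7 (mod 8), (2|223) = +1, and (2|223)^2 = +1. Now have -(31|223).
Both 31 ≡ 3 and 223 ≡ 3 (mod 4), so reciprocity gives (31|223) = -(223|31). Reduce: 223 ≡ 6 (mod 31). Now have (6|31).
Factor out 2: 6 = 2·3. Since 31 ≡ 7 (mod 8), (2|31) = +1. Now have (3|31).
Both 3 ≡ 3 and 31 ≡ 3 (mod 4), so reciprocity gives (3|31) = -(31|3). Reduce: 31 ≡ 1 (mod 3). Now have -(1|3).
(1|3) = 1. Collecting the sign factors: -1.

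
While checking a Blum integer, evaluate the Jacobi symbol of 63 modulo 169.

(63/169)
  = (169/63)    [QR: 169 ≡ 1 mod 4, sign kept]
  = (43/63)    [169 ≡ 43 mod 63]
  = -(63/43)    [QR: both ≡ 3 mod 4, sign flips]
  = -(20/43)    [63 ≡ 20 mod 43]
  = -(5/43)    [43 ≡ 3 mod 8 ⇒ (2/43)^2 = +1]
  = -(43/5)    [QR: 5 ≡ 1 mod 4, sign kept]
  = -(3/5)    [43 ≡ 3 mod 5]
  = -(5/3)    [QR: 5 ≡ 1 mod 4, sign kept]
  = -(2/3)    [5 ≡ 2 mod 3]
  = (1/3)    [3 ≡ 3 mod 8 ⇒ (2/3) = -1]
  = 1    [(1/3) = 1]

1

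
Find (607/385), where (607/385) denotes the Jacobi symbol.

Reduce the numerator: 607 ≡ 222 (mod 385), so (607/385) = (222/385).
Factor out 2: 222 = 2·111. Since 385 ≡ 1 (mod 8), (2/385) = +1. Now have (111/385).
385 ≡ 1 (mod 4), so quadratic reciprocity gives (111/385) = (385/111). Reduce: 385 ≡ 52 (mod 111). Now have (52/111).
Factor out 2: 52 = 2^2·13. Since 111 ≡ 7 (mod 8), (2/111) = +1, and (2/111)^2 = +1. Now have (13/111).
13 ≡ 1 (mod 4), so quadratic reciprocity gives (13/111) = (111/13). Reduce: 111 ≡ 7 (mod 13). Now have (7/13).
13 ≡ 1 (mod 4), so quadratic reciprocity gives (7/13) = (13/7). Reduce: 13 ≡ 6 (mod 7). Now have (6/7).
Factor out 2: 6 = 2·3. Since 7 ≡ 7 (mod 8), (2/7) = +1. Now have (3/7).
Both 3 ≡ 3 and 7 ≡ 3 (mod 4), so reciprocity gives (3/7) = -(7/3). Reduce: 7 ≡ 1 (mod 3). Now have -(1/3).
(1/3) = 1. Collecting the sign factors: -1.

-1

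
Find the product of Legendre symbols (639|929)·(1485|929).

-1

By multiplicativity, (639·1485|929) = (639|929)·(1485|929).
First factor (639|929):
929 ≡ 1 (mod 4), so quadratic reciprocity gives (639|929) = (929|639). Reduce: 929 ≡ 290 (mod 639). Now have (290|639).
Factor out 2: 290 = 2·145. Since 639 ≡ 7 (mod 8), (2|639) = +1. Now have (145|639).
145 ≡ 1 (mod 4), so quadratic reciprocity gives (145|639) = (639|145). Reduce: 639 ≡ 59 (mod 145). Now have (59|145).
145 ≡ 1 (mod 4), so quadratic reciprocity gives (59|145) = (145|59). Reduce: 145 ≡ 27 (mod 59). Now have (27|59).
Both 27 ≡ 3 and 59 ≡ 3 (mod 4), so reciprocity gives (27|59) = -(59|27). Reduce: 59 ≡ 5 (mod 27). Now have -(5|27).
5 ≡ 1 (mod 4), so quadratic reciprocity gives (5|27) = (27|5). Reduce: 27 ≡ 2 (mod 5). Now have -(2|5).
Factor out 2: 2 = 2. Since 5 ≡ 5 (mod 8), (2|5) = -1. Now have (1|5).
(1|5) = 1. Collecting the sign factors: 1.
Second factor (1485|929):
Reduce the numerator: 1485 ≡ 556 (mod 929), so (1485|929) = (556|929).
Factor out 2: 556 = 2^2·139. Since 929 ≡ 1 (mod 8), (2|929) = +1, and (2|929)^2 = +1. Now have (139|929).
929 ≡ 1 (mod 4), so quadratic reciprocity gives (139|929) = (929|139). Reduce: 929 ≡ 95 (mod 139). Now have (95|139).
Both 95 ≡ 3 and 139 ≡ 3 (mod 4), so reciprocity gives (95|139) = -(139|95). Reduce: 139 ≡ 44 (mod 95). Now have -(44|95).
Factor out 2: 44 = 2^2·11. Since 95 ≡ 7 (mod 8), (2|95) = +1, and (2|95)^2 = +1. Now have -(11|95).
Both 11 ≡ 3 and 95 ≡ 3 (mod 4), so reciprocity gives (11|95) = -(95|11). Reduce: 95 ≡ 7 (mod 11). Now have (7|11).
Both 7 ≡ 3 and 11 ≡ 3 (mod 4), so reciprocity gives (7|11) = -(11|7). Reduce: 11 ≡ 4 (mod 7). Now have -(4|7).
Factor out 2: 4 = 2^2. Since 7 ≡ 7 (mod 8), (2|7) = +1, and (2|7)^2 = +1. Now have -(1|7).
(1|7) = 1. Collecting the sign factors: -1.
Product: (1)·(-1) = -1.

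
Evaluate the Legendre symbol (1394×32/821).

-1

By multiplicativity, (1394·32/821) = (1394/821)·(32/821).
First factor (1394/821):
(1394/821)
  = (573/821)    [1394 ≡ 573 mod 821]
  = (821/573)    [QR: 573 ≡ 1 mod 4, sign kept]
  = (248/573)    [821 ≡ 248 mod 573]
  = -(31/573)    [573 ≡ 5 mod 8 ⇒ (2/573)^3 = -1]
  = -(573/31)    [QR: 573 ≡ 1 mod 4, sign kept]
  = -(15/31)    [573 ≡ 15 mod 31]
  = (31/15)    [QR: both ≡ 3 mod 4, sign flips]
  = (1/15)    [31 ≡ 1 mod 15]
  = 1    [(1/15) = 1]
Second factor (32/821):
(32/821)
  = -(1/821)    [821 ≡ 5 mod 8 ⇒ (2/821)^5 = -1]
  = -1    [(1/821) = 1]
Product: (1)·(-1) = -1.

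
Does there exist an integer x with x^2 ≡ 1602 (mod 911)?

(1602/911)
  = (691/911)    [1602 ≡ 691 mod 911]
  = -(911/691)    [QR: both ≡ 3 mod 4, sign flips]
  = -(220/691)    [911 ≡ 220 mod 691]
  = -(55/691)    [691 ≡ 3 mod 8 ⇒ (2/691)^2 = +1]
  = (691/55)    [QR: both ≡ 3 mod 4, sign flips]
  = (31/55)    [691 ≡ 31 mod 55]
  = -(55/31)    [QR: both ≡ 3 mod 4, sign flips]
  = -(24/31)    [55 ≡ 24 mod 31]
  = -(3/31)    [31 ≡ 7 mod 8 ⇒ (2/31)^3 = +1]
  = (31/3)    [QR: both ≡ 3 mod 4, sign flips]
  = (1/3)    [31 ≡ 1 mod 3]
  = 1    [(1/3) = 1]
The Legendre symbol is 1, so x^2 ≡ 1602 (mod 911) has solution.

yes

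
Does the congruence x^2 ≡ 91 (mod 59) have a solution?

no

Reduce the numerator: 91 ≡ 32 (mod 59), so (91/59) = (32/59).
Factor out 2: 32 = 2^5. Since 59 ≡ 3 (mod 8), (2/59) = -1, and (2/59)^5 = -1. Now have -(1/59).
(1/59) = 1. Collecting the sign factors: -1.
The Legendre symbol is -1, so x^2 ≡ 91 (mod 59) has no solution.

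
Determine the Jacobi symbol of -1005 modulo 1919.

-1

(-1005/1919)
  = (914/1919)    [-1005 ≡ 914 mod 1919]
  = (457/1919)    [1919 ≡ 7 mod 8 ⇒ (2/1919) = +1]
  = (1919/457)    [QR: 457 ≡ 1 mod 4, sign kept]
  = (91/457)    [1919 ≡ 91 mod 457]
  = (457/91)    [QR: 457 ≡ 1 mod 4, sign kept]
  = (2/91)    [457 ≡ 2 mod 91]
  = -(1/91)    [91 ≡ 3 mod 8 ⇒ (2/91) = -1]
  = -1    [(1/91) = 1]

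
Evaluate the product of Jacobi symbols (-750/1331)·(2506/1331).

By multiplicativity, (-750·2506/1331) = (-750/1331)·(2506/1331).
First factor (-750/1331):
Pull out -1: (-750/1331) = (-1/1331)·(750/1331). Since 1331 ≡ 3 (mod 4), (-1/1331) = -1. Now have -(750/1331).
Factor out 2: 750 = 2·375. Since 1331 ≡ 3 (mod 8), (2/1331) = -1. Now have (375/1331).
Both 375 ≡ 3 and 1331 ≡ 3 (mod 4), so reciprocity gives (375/1331) = -(1331/375). Reduce: 1331 ≡ 206 (mod 375). Now have -(206/375).
Factor out 2: 206 = 2·103. Since 375 ≡ 7 (mod 8), (2/375) = +1. Now have -(103/375).
Both 103 ≡ 3 and 375 ≡ 3 (mod 4), so reciprocity gives (103/375) = -(375/103). Reduce: 375 ≡ 66 (mod 103). Now have (66/103).
Factor out 2: 66 = 2·33. Since 103 ≡ 7 (mod 8), (2/103) = +1. Now have (33/103).
33 ≡ 1 (mod 4), so quadratic reciprocity gives (33/103) = (103/33). Reduce: 103 ≡ 4 (mod 33). Now have (4/33).
Factor out 2: 4 = 2^2. Since 33 ≡ 1 (mod 8), (2/33) = +1, and (2/33)^2 = +1. Now have (1/33).
(1/33) = 1. Collecting the sign factors: 1.
Second factor (2506/1331):
Reduce the numerator: 2506 ≡ 1175 (mod 1331), so (2506/1331) = (1175/1331).
Both 1175 ≡ 3 and 1331 ≡ 3 (mod 4), so reciprocity gives (1175/1331) = -(1331/1175). Reduce: 1331 ≡ 156 (mod 1175). Now have -(156/1175).
Factor out 2: 156 = 2^2·39. Since 1175 ≡ 7 (mod 8), (2/1175) = +1, and (2/1175)^2 = +1. Now have -(39/1175).
Both 39 ≡ 3 and 1175 ≡ 3 (mod 4), so reciprocity gives (39/1175) = -(1175/39). Reduce: 1175 ≡ 5 (mod 39). Now have (5/39).
5 ≡ 1 (mod 4), so quadratic reciprocity gives (5/39) = (39/5). Reduce: 39 ≡ 4 (mod 5). Now have (4/5).
Factor out 2: 4 = 2^2. Since 5 ≡ 5 (mod 8), (2/5) = -1, and (2/5)^2 = +1. Now have (1/5).
(1/5) = 1. Collecting the sign factors: 1.
Product: (1)·(1) = 1.

1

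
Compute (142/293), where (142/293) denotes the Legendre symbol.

Factor out 2: 142 = 2·71. Since 293 ≡ 5 (mod 8), (2/293) = -1. Now have -(71/293).
293 ≡ 1 (mod 4), so quadratic reciprocity gives (71/293) = (293/71). Reduce: 293 ≡ 9 (mod 71). Now have -(9/71).
9 ≡ 1 (mod 4), so quadratic reciprocity gives (9/71) = (71/9). Reduce: 71 ≡ 8 (mod 9). Now have -(8/9).
Factor out 2: 8 = 2^3. Since 9 ≡ 1 (mod 8), (2/9) = +1, and (2/9)^3 = +1. Now have -(1/9).
(1/9) = 1. Collecting the sign factors: -1.

-1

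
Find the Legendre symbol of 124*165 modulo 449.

1

By multiplicativity, (124·165|449) = (124|449)·(165|449).
First factor (124|449):
Factor out 2: 124 = 2^2·31. Since 449 ≡ 1 (mod 8), (2|449) = +1, and (2|449)^2 = +1. Now have (31|449).
449 ≡ 1 (mod 4), so quadratic reciprocity gives (31|449) = (449|31). Reduce: 449 ≡ 15 (mod 31). Now have (15|31).
Both 15 ≡ 3 and 31 ≡ 3 (mod 4), so reciprocity gives (15|31) = -(31|15). Reduce: 31 ≡ 1 (mod 15). Now have -(1|15).
(1|15) = 1. Collecting the sign factors: -1.
Second factor (165|449):
165 ≡ 1 (mod 4), so quadratic reciprocity gives (165|449) = (449|165). Reduce: 449 ≡ 119 (mod 165). Now have (119|165).
165 ≡ 1 (mod 4), so quadratic reciprocity gives (119|165) = (165|119). Reduce: 165 ≡ 46 (mod 119). Now have (46|119).
Factor out 2: 46 = 2·23. Since 119 ≡ 7 (mod 8), (2|119) = +1. Now have (23|119).
Both 23 ≡ 3 and 119 ≡ 3 (mod 4), so reciprocity gives (23|119) = -(119|23). Reduce: 119 ≡ 4 (mod 23). Now have -(4|23).
Factor out 2: 4 = 2^2. Since 23 ≡ 7 (mod 8), (2|23) = +1, and (2|23)^2 = +1. Now have -(1|23).
(1|23) = 1. Collecting the sign factors: -1.
Product: (-1)·(-1) = 1.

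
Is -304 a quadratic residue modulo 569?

no

Reduce the numerator: -304 ≡ 265 (mod 569), so (-304/569) = (265/569).
265 ≡ 1 (mod 4), so quadratic reciprocity gives (265/569) = (569/265). Reduce: 569 ≡ 39 (mod 265). Now have (39/265).
265 ≡ 1 (mod 4), so quadratic reciprocity gives (39/265) = (265/39). Reduce: 265 ≡ 31 (mod 39). Now have (31/39).
Both 31 ≡ 3 and 39 ≡ 3 (mod 4), so reciprocity gives (31/39) = -(39/31). Reduce: 39 ≡ 8 (mod 31). Now have -(8/31).
Factor out 2: 8 = 2^3. Since 31 ≡ 7 (mod 8), (2/31) = +1, and (2/31)^3 = +1. Now have -(1/31).
(1/31) = 1. Collecting the sign factors: -1.
The Legendre symbol is -1, so x^2 ≡ -304 (mod 569) has no solution.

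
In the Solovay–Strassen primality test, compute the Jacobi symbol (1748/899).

Reduce the numerator: 1748 ≡ 849 (mod 899), so (1748/899) = (849/899).
849 ≡ 1 (mod 4), so quadratic reciprocity gives (849/899) = (899/849). Reduce: 899 ≡ 50 (mod 849). Now have (50/849).
Factor out 2: 50 = 2·25. Since 849 ≡ 1 (mod 8), (2/849) = +1. Now have (25/849).
25 ≡ 1 (mod 4), so quadratic reciprocity gives (25/849) = (849/25). Reduce: 849 ≡ 24 (mod 25). Now have (24/25).
Factor out 2: 24 = 2^3·3. Since 25 ≡ 1 (mod 8), (2/25) = +1, and (2/25)^3 = +1. Now have (3/25).
25 ≡ 1 (mod 4), so quadratic reciprocity gives (3/25) = (25/3). Reduce: 25 ≡ 1 (mod 3). Now have (1/3).
(1/3) = 1. Collecting the sign factors: 1.

1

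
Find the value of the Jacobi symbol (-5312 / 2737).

1

Reduce the numerator: -5312 ≡ 162 (mod 2737), so (-5312 / 2737) = (162 / 2737).
Factor out 2: 162 = 2·81. Since 2737 ≡ 1 (mod 8), (2 / 2737) = +1. Now have (81 / 2737).
81 ≡ 1 (mod 4), so quadratic reciprocity gives (81 / 2737) = (2737 / 81). Reduce: 2737 ≡ 64 (mod 81). Now have (64 / 81).
Factor out 2: 64 = 2^6. Since 81 ≡ 1 (mod 8), (2 / 81) = +1, and (2 / 81)^6 = +1. Now have (1 / 81).
(1 / 81) = 1. Collecting the sign factors: 1.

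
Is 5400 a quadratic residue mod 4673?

(5400/4673)
  = (727/4673)    [5400 ≡ 727 mod 4673]
  = (4673/727)    [QR: 4673 ≡ 1 mod 4, sign kept]
  = (311/727)    [4673 ≡ 311 mod 727]
  = -(727/311)    [QR: both ≡ 3 mod 4, sign flips]
  = -(105/311)    [727 ≡ 105 mod 311]
  = -(311/105)    [QR: 105 ≡ 1 mod 4, sign kept]
  = -(101/105)    [311 ≡ 101 mod 105]
  = -(105/101)    [QR: 101 ≡ 1 mod 4, sign kept]
  = -(4/101)    [105 ≡ 4 mod 101]
  = -(1/101)    [101 ≡ 5 mod 8 ⇒ (2/101)^2 = +1]
  = -1    [(1/101) = 1]
(5400/4673) = -1, and 4673 is prime, so 5400 is not a quadratic residue mod 4673.

no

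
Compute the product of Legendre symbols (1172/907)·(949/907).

1

By multiplicativity, (1172·949/907) = (1172/907)·(949/907).
First factor (1172/907):
(1172/907)
  = (265/907)    [1172 ≡ 265 mod 907]
  = (907/265)    [QR: 265 ≡ 1 mod 4, sign kept]
  = (112/265)    [907 ≡ 112 mod 265]
  = (7/265)    [265 ≡ 1 mod 8 ⇒ (2/265)^4 = +1]
  = (265/7)    [QR: 265 ≡ 1 mod 4, sign kept]
  = (6/7)    [265 ≡ 6 mod 7]
  = (3/7)    [7 ≡ 7 mod 8 ⇒ (2/7) = +1]
  = -(7/3)    [QR: both ≡ 3 mod 4, sign flips]
  = -(1/3)    [7 ≡ 1 mod 3]
  = -1    [(1/3) = 1]
Second factor (949/907):
(949/907)
  = (42/907)    [949 ≡ 42 mod 907]
  = -(21/907)    [907 ≡ 3 mod 8 ⇒ (2/907) = -1]
  = -(907/21)    [QR: 21 ≡ 1 mod 4, sign kept]
  = -(4/21)    [907 ≡ 4 mod 21]
  = -(1/21)    [21 ≡ 5 mod 8 ⇒ (2/21)^2 = +1]
  = -1    [(1/21) = 1]
Product: (-1)·(-1) = 1.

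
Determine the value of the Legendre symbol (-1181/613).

-1

(-1181/613)
  = (45/613)    [-1181 ≡ 45 mod 613]
  = (613/45)    [QR: 45 ≡ 1 mod 4, sign kept]
  = (28/45)    [613 ≡ 28 mod 45]
  = (7/45)    [45 ≡ 5 mod 8 ⇒ (2/45)^2 = +1]
  = (45/7)    [QR: 45 ≡ 1 mod 4, sign kept]
  = (3/7)    [45 ≡ 3 mod 7]
  = -(7/3)    [QR: both ≡ 3 mod 4, sign flips]
  = -(1/3)    [7 ≡ 1 mod 3]
  = -1    [(1/3) = 1]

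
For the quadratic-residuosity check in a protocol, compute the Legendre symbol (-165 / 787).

Reduce the numerator: -165 ≡ 622 (mod 787), so (-165 / 787) = (622 / 787).
Factor out 2: 622 = 2·311. Since 787 ≡ 3 (mod 8), (2 / 787) = -1. Now have -(311 / 787).
Both 311 ≡ 3 and 787 ≡ 3 (mod 4), so reciprocity gives (311 / 787) = -(787 / 311). Reduce: 787 ≡ 165 (mod 311). Now have (165 / 311).
165 ≡ 1 (mod 4), so quadratic reciprocity gives (165 / 311) = (311 / 165). Reduce: 311 ≡ 146 (mod 165). Now have (146 / 165).
Factor out 2: 146 = 2·73. Since 165 ≡ 5 (mod 8), (2 / 165) = -1. Now have -(73 / 165).
73 ≡ 1 (mod 4), so quadratic reciprocity gives (73 / 165) = (165 / 73). Reduce: 165 ≡ 19 (mod 73). Now have -(19 / 73).
73 ≡ 1 (mod 4), so quadratic reciprocity gives (19 / 73) = (73 / 19). Reduce: 73 ≡ 16 (mod 19). Now have -(16 / 19).
Factor out 2: 16 = 2^4. Since 19 ≡ 3 (mod 8), (2 / 19) = -1, and (2 / 19)^4 = +1. Now have -(1 / 19).
(1 / 19) = 1. Collecting the sign factors: -1.

-1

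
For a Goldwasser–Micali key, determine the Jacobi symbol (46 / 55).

(46 / 55)
  = (23 / 55)    [55 ≡ 7 mod 8 ⇒ (2 / 55) = +1]
  = -(55 / 23)    [QR: both ≡ 3 mod 4, sign flips]
  = -(9 / 23)    [55 ≡ 9 mod 23]
  = -(23 / 9)    [QR: 9 ≡ 1 mod 4, sign kept]
  = -(5 / 9)    [23 ≡ 5 mod 9]
  = -(9 / 5)    [QR: 5 ≡ 1 mod 4, sign kept]
  = -(4 / 5)    [9 ≡ 4 mod 5]
  = -(1 / 5)    [5 ≡ 5 mod 8 ⇒ (2 / 5)^2 = +1]
  = -1    [(1 / 5) = 1]

-1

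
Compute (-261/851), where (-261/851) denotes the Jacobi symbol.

(-261/851)
  = (590/851)    [-261 ≡ 590 mod 851]
  = -(295/851)    [851 ≡ 3 mod 8 ⇒ (2/851) = -1]
  = (851/295)    [QR: both ≡ 3 mod 4, sign flips]
  = (261/295)    [851 ≡ 261 mod 295]
  = (295/261)    [QR: 261 ≡ 1 mod 4, sign kept]
  = (34/261)    [295 ≡ 34 mod 261]
  = -(17/261)    [261 ≡ 5 mod 8 ⇒ (2/261) = -1]
  = -(261/17)    [QR: 17 ≡ 1 mod 4, sign kept]
  = -(6/17)    [261 ≡ 6 mod 17]
  = -(3/17)    [17 ≡ 1 mod 8 ⇒ (2/17) = +1]
  = -(17/3)    [QR: 17 ≡ 1 mod 4, sign kept]
  = -(2/3)    [17 ≡ 2 mod 3]
  = (1/3)    [3 ≡ 3 mod 8 ⇒ (2/3) = -1]
  = 1    [(1/3) = 1]

1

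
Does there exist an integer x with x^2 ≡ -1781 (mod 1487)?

(-1781/1487)
  = (1193/1487)    [-1781 ≡ 1193 mod 1487]
  = (1487/1193)    [QR: 1193 ≡ 1 mod 4, sign kept]
  = (294/1193)    [1487 ≡ 294 mod 1193]
  = (147/1193)    [1193 ≡ 1 mod 8 ⇒ (2/1193) = +1]
  = (1193/147)    [QR: 1193 ≡ 1 mod 4, sign kept]
  = (17/147)    [1193 ≡ 17 mod 147]
  = (147/17)    [QR: 17 ≡ 1 mod 4, sign kept]
  = (11/17)    [147 ≡ 11 mod 17]
  = (17/11)    [QR: 17 ≡ 1 mod 4, sign kept]
  = (6/11)    [17 ≡ 6 mod 11]
  = -(3/11)    [11 ≡ 3 mod 8 ⇒ (2/11) = -1]
  = (11/3)    [QR: both ≡ 3 mod 4, sign flips]
  = (2/3)    [11 ≡ 2 mod 3]
  = -(1/3)    [3 ≡ 3 mod 8 ⇒ (2/3) = -1]
  = -1    [(1/3) = 1]
(-1781/1487) = -1, and 1487 is prime, so -1781 is not a quadratic residue mod 1487.

no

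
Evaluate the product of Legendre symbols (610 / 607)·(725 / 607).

1

By multiplicativity, (610·725 / 607) = (610 / 607)·(725 / 607).
First factor (610 / 607):
Reduce the numerator: 610 ≡ 3 (mod 607), so (610 / 607) = (3 / 607).
Both 3 ≡ 3 and 607 ≡ 3 (mod 4), so reciprocity gives (3 / 607) = -(607 / 3). Reduce: 607 ≡ 1 (mod 3). Now have -(1 / 3).
(1 / 3) = 1. Collecting the sign factors: -1.
Second factor (725 / 607):
Reduce the numerator: 725 ≡ 118 (mod 607), so (725 / 607) = (118 / 607).
Factor out 2: 118 = 2·59. Since 607 ≡ 7 (mod 8), (2 / 607) = +1. Now have (59 / 607).
Both 59 ≡ 3 and 607 ≡ 3 (mod 4), so reciprocity gives (59 / 607) = -(607 / 59). Reduce: 607 ≡ 17 (mod 59). Now have -(17 / 59).
17 ≡ 1 (mod 4), so quadratic reciprocity gives (17 / 59) = (59 / 17). Reduce: 59 ≡ 8 (mod 17). Now have -(8 / 17).
Factor out 2: 8 = 2^3. Since 17 ≡ 1 (mod 8), (2 / 17) = +1, and (2 / 17)^3 = +1. Now have -(1 / 17).
(1 / 17) = 1. Collecting the sign factors: -1.
Product: (-1)·(-1) = 1.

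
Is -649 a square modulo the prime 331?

Reduce the numerator: -649 ≡ 13 (mod 331), so (-649|331) = (13|331).
13 ≡ 1 (mod 4), so quadratic reciprocity gives (13|331) = (331|13). Reduce: 331 ≡ 6 (mod 13). Now have (6|13).
Factor out 2: 6 = 2·3. Since 13 ≡ 5 (mod 8), (2|13) = -1. Now have -(3|13).
13 ≡ 1 (mod 4), so quadratic reciprocity gives (3|13) = (13|3). Reduce: 13 ≡ 1 (mod 3). Now have -(1|3).
(1|3) = 1. Collecting the sign factors: -1.
(-649|331) = -1, and 331 is prime, so -649 is not a quadratic residue mod 331.

no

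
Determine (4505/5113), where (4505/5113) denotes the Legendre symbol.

4505 ≡ 1 (mod 4), so quadratic reciprocity gives (4505/5113) = (5113/4505). Reduce: 5113 ≡ 608 (mod 4505). Now have (608/4505).
Factor out 2: 608 = 2^5·19. Since 4505 ≡ 1 (mod 8), (2/4505) = +1, and (2/4505)^5 = +1. Now have (19/4505).
4505 ≡ 1 (mod 4), so quadratic reciprocity gives (19/4505) = (4505/19). Reduce: 4505 ≡ 2 (mod 19). Now have (2/19).
Factor out 2: 2 = 2. Since 19 ≡ 3 (mod 8), (2/19) = -1. Now have -(1/19).
(1/19) = 1. Collecting the sign factors: -1.

-1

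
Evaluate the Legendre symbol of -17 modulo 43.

-1

Reduce the numerator: -17 ≡ 26 (mod 43), so (-17|43) = (26|43).
Factor out 2: 26 = 2·13. Since 43 ≡ 3 (mod 8), (2|43) = -1. Now have -(13|43).
13 ≡ 1 (mod 4), so quadratic reciprocity gives (13|43) = (43|13). Reduce: 43 ≡ 4 (mod 13). Now have -(4|13).
Factor out 2: 4 = 2^2. Since 13 ≡ 5 (mod 8), (2|13) = -1, and (2|13)^2 = +1. Now have -(1|13).
(1|13) = 1. Collecting the sign factors: -1.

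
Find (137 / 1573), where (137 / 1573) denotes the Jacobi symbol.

(137 / 1573)
  = (1573 / 137)    [QR: 137 ≡ 1 mod 4, sign kept]
  = (66 / 137)    [1573 ≡ 66 mod 137]
  = (33 / 137)    [137 ≡ 1 mod 8 ⇒ (2 / 137) = +1]
  = (137 / 33)    [QR: 33 ≡ 1 mod 4, sign kept]
  = (5 / 33)    [137 ≡ 5 mod 33]
  = (33 / 5)    [QR: 5 ≡ 1 mod 4, sign kept]
  = (3 / 5)    [33 ≡ 3 mod 5]
  = (5 / 3)    [QR: 5 ≡ 1 mod 4, sign kept]
  = (2 / 3)    [5 ≡ 2 mod 3]
  = -(1 / 3)    [3 ≡ 3 mod 8 ⇒ (2 / 3) = -1]
  = -1    [(1 / 3) = 1]

-1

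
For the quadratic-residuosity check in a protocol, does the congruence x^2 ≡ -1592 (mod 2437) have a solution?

no

(-1592|2437)
  = (1592|2437)    [2437 ≡ 1 mod 4 ⇒ (-1|2437) = +1]
  = -(199|2437)    [2437 ≡ 5 mod 8 ⇒ (2|2437)^3 = -1]
  = -(2437|199)    [QR: 2437 ≡ 1 mod 4, sign kept]
  = -(49|199)    [2437 ≡ 49 mod 199]
  = -(199|49)    [QR: 49 ≡ 1 mod 4, sign kept]
  = -(3|49)    [199 ≡ 3 mod 49]
  = -(49|3)    [QR: 49 ≡ 1 mod 4, sign kept]
  = -(1|3)    [49 ≡ 1 mod 3]
  = -1    [(1|3) = 1]
The Legendre symbol is -1, so x^2 ≡ -1592 (mod 2437) has no solution.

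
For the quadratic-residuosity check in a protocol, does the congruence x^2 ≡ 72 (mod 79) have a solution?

(72/79)
  = (9/79)    [79 ≡ 7 mod 8 ⇒ (2/79)^3 = +1]
  = (79/9)    [QR: 9 ≡ 1 mod 4, sign kept]
  = (7/9)    [79 ≡ 7 mod 9]
  = (9/7)    [QR: 9 ≡ 1 mod 4, sign kept]
  = (2/7)    [9 ≡ 2 mod 7]
  = (1/7)    [7 ≡ 7 mod 8 ⇒ (2/7) = +1]
  = 1    [(1/7) = 1]
The Legendre symbol is 1, so x^2 ≡ 72 (mod 79) has solution.

yes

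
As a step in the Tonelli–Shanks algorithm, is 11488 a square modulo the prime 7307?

yes

(11488|7307)
  = (4181|7307)    [11488 ≡ 4181 mod 7307]
  = (7307|4181)    [QR: 4181 ≡ 1 mod 4, sign kept]
  = (3126|4181)    [7307 ≡ 3126 mod 4181]
  = -(1563|4181)    [4181 ≡ 5 mod 8 ⇒ (2|4181) = -1]
  = -(4181|1563)    [QR: 4181 ≡ 1 mod 4, sign kept]
  = -(1055|1563)    [4181 ≡ 1055 mod 1563]
  = (1563|1055)    [QR: both ≡ 3 mod 4, sign flips]
  = (508|1055)    [1563 ≡ 508 mod 1055]
  = (127|1055)    [1055 ≡ 7 mod 8 ⇒ (2|1055)^2 = +1]
  = -(1055|127)    [QR: both ≡ 3 mod 4, sign flips]
  = -(39|127)    [1055 ≡ 39 mod 127]
  = (127|39)    [QR: both ≡ 3 mod 4, sign flips]
  = (10|39)    [127 ≡ 10 mod 39]
  = (5|39)    [39 ≡ 7 mod 8 ⇒ (2|39) = +1]
  = (39|5)    [QR: 5 ≡ 1 mod 4, sign kept]
  = (4|5)    [39 ≡ 4 mod 5]
  = (1|5)    [5 ≡ 5 mod 8 ⇒ (2|5)^2 = +1]
  = 1    [(1|5) = 1]
(11488|7307) = 1, and 7307 is prime, so 11488 is a quadratic residue mod 7307.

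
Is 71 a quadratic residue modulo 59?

yes

(71/59)
  = (12/59)    [71 ≡ 12 mod 59]
  = (3/59)    [59 ≡ 3 mod 8 ⇒ (2/59)^2 = +1]
  = -(59/3)    [QR: both ≡ 3 mod 4, sign flips]
  = -(2/3)    [59 ≡ 2 mod 3]
  = (1/3)    [3 ≡ 3 mod 8 ⇒ (2/3) = -1]
  = 1    [(1/3) = 1]
The Legendre symbol is 1, so x^2 ≡ 71 (mod 59) has solution.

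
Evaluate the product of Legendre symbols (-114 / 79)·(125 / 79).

1

By multiplicativity, (-114·125 / 79) = (-114 / 79)·(125 / 79).
First factor (-114 / 79):
Reduce the numerator: -114 ≡ 44 (mod 79), so (-114 / 79) = (44 / 79).
Factor out 2: 44 = 2^2·11. Since 79 ≡ 7 (mod 8), (2 / 79) = +1, and (2 / 79)^2 = +1. Now have (11 / 79).
Both 11 ≡ 3 and 79 ≡ 3 (mod 4), so reciprocity gives (11 / 79) = -(79 / 11). Reduce: 79 ≡ 2 (mod 11). Now have -(2 / 11).
Factor out 2: 2 = 2. Since 11 ≡ 3 (mod 8), (2 / 11) = -1. Now have (1 / 11).
(1 / 11) = 1. Collecting the sign factors: 1.
Second factor (125 / 79):
Reduce the numerator: 125 ≡ 46 (mod 79), so (125 / 79) = (46 / 79).
Factor out 2: 46 = 2·23. Since 79 ≡ 7 (mod 8), (2 / 79) = +1. Now have (23 / 79).
Both 23 ≡ 3 and 79 ≡ 3 (mod 4), so reciprocity gives (23 / 79) = -(79 / 23). Reduce: 79 ≡ 10 (mod 23). Now have -(10 / 23).
Factor out 2: 10 = 2·5. Since 23 ≡ 7 (mod 8), (2 / 23) = +1. Now have -(5 / 23).
5 ≡ 1 (mod 4), so quadratic reciprocity gives (5 / 23) = (23 / 5). Reduce: 23 ≡ 3 (mod 5). Now have -(3 / 5).
5 ≡ 1 (mod 4), so quadratic reciprocity gives (3 / 5) = (5 / 3). Reduce: 5 ≡ 2 (mod 3). Now have -(2 / 3).
Factor out 2: 2 = 2. Since 3 ≡ 3 (mod 8), (2 / 3) = -1. Now have (1 / 3).
(1 / 3) = 1. Collecting the sign factors: 1.
Product: (1)·(1) = 1.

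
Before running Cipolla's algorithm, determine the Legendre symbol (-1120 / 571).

Reduce the numerator: -1120 ≡ 22 (mod 571), so (-1120 / 571) = (22 / 571).
Factor out 2: 22 = 2·11. Since 571 ≡ 3 (mod 8), (2 / 571) = -1. Now have -(11 / 571).
Both 11 ≡ 3 and 571 ≡ 3 (mod 4), so reciprocity gives (11 / 571) = -(571 / 11). Reduce: 571 ≡ 10 (mod 11). Now have (10 / 11).
Factor out 2: 10 = 2·5. Since 11 ≡ 3 (mod 8), (2 / 11) = -1. Now have -(5 / 11).
5 ≡ 1 (mod 4), so quadratic reciprocity gives (5 / 11) = (11 / 5). Reduce: 11 ≡ 1 (mod 5). Now have -(1 / 5).
(1 / 5) = 1. Collecting the sign factors: -1.

-1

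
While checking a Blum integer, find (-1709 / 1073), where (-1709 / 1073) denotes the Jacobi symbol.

Reduce the numerator: -1709 ≡ 437 (mod 1073), so (-1709 / 1073) = (437 / 1073).
437 ≡ 1 (mod 4), so quadratic reciprocity gives (437 / 1073) = (1073 / 437). Reduce: 1073 ≡ 199 (mod 437). Now have (199 / 437).
437 ≡ 1 (mod 4), so quadratic reciprocity gives (199 / 437) = (437 / 199). Reduce: 437 ≡ 39 (mod 199). Now have (39 / 199).
Both 39 ≡ 3 and 199 ≡ 3 (mod 4), so reciprocity gives (39 / 199) = -(199 / 39). Reduce: 199 ≡ 4 (mod 39). Now have -(4 / 39).
Factor out 2: 4 = 2^2. Since 39 ≡ 7 (mod 8), (2 / 39) = +1, and (2 / 39)^2 = +1. Now have -(1 / 39).
(1 / 39) = 1. Collecting the sign factors: -1.

-1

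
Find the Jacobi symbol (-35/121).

Pull out -1: (-35/121) = (-1/121)·(35/121). Since 121 ≡ 1 (mod 4), (-1/121) = +1. Now have (35/121).
121 ≡ 1 (mod 4), so quadratic reciprocity gives (35/121) = (121/35). Reduce: 121 ≡ 16 (mod 35). Now have (16/35).
Factor out 2: 16 = 2^4. Since 35 ≡ 3 (mod 8), (2/35) = -1, and (2/35)^4 = +1. Now have (1/35).
(1/35) = 1. Collecting the sign factors: 1.

1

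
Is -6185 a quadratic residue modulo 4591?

yes

Reduce the numerator: -6185 ≡ 2997 (mod 4591), so (-6185/4591) = (2997/4591).
2997 ≡ 1 (mod 4), so quadratic reciprocity gives (2997/4591) = (4591/2997). Reduce: 4591 ≡ 1594 (mod 2997). Now have (1594/2997).
Factor out 2: 1594 = 2·797. Since 2997 ≡ 5 (mod 8), (2/2997) = -1. Now have -(797/2997).
797 ≡ 1 (mod 4), so quadratic reciprocity gives (797/2997) = (2997/797). Reduce: 2997 ≡ 606 (mod 797). Now have -(606/797).
Factor out 2: 606 = 2·303. Since 797 ≡ 5 (mod 8), (2/797) = -1. Now have (303/797).
797 ≡ 1 (mod 4), so quadratic reciprocity gives (303/797) = (797/303). Reduce: 797 ≡ 191 (mod 303). Now have (191/303).
Both 191 ≡ 3 and 303 ≡ 3 (mod 4), so reciprocity gives (191/303) = -(303/191). Reduce: 303 ≡ 112 (mod 191). Now have -(112/191).
Factor out 2: 112 = 2^4·7. Since 191 ≡ 7 (mod 8), (2/191) = +1, and (2/191)^4 = +1. Now have -(7/191).
Both 7 ≡ 3 and 191 ≡ 3 (mod 4), so reciprocity gives (7/191) = -(191/7). Reduce: 191 ≡ 2 (mod 7). Now have (2/7).
Factor out 2: 2 = 2. Since 7 ≡ 7 (mod 8), (2/7) = +1. Now have (1/7).
(1/7) = 1. Collecting the sign factors: 1.
The Legendre symbol is 1, so x^2 ≡ -6185 (mod 4591) has solution.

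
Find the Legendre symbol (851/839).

1

(851/839)
  = (12/839)    [851 ≡ 12 mod 839]
  = (3/839)    [839 ≡ 7 mod 8 ⇒ (2/839)^2 = +1]
  = -(839/3)    [QR: both ≡ 3 mod 4, sign flips]
  = -(2/3)    [839 ≡ 2 mod 3]
  = (1/3)    [3 ≡ 3 mod 8 ⇒ (2/3) = -1]
  = 1    [(1/3) = 1]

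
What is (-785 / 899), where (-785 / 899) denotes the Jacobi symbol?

1

Reduce the numerator: -785 ≡ 114 (mod 899), so (-785 / 899) = (114 / 899).
Factor out 2: 114 = 2·57. Since 899 ≡ 3 (mod 8), (2 / 899) = -1. Now have -(57 / 899).
57 ≡ 1 (mod 4), so quadratic reciprocity gives (57 / 899) = (899 / 57). Reduce: 899 ≡ 44 (mod 57). Now have -(44 / 57).
Factor out 2: 44 = 2^2·11. Since 57 ≡ 1 (mod 8), (2 / 57) = +1, and (2 / 57)^2 = +1. Now have -(11 / 57).
57 ≡ 1 (mod 4), so quadratic reciprocity gives (11 / 57) = (57 / 11). Reduce: 57 ≡ 2 (mod 11). Now have -(2 / 11).
Factor out 2: 2 = 2. Since 11 ≡ 3 (mod 8), (2 / 11) = -1. Now have (1 / 11).
(1 / 11) = 1. Collecting the sign factors: 1.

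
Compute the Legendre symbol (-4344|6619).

Pull out -1: (-4344|6619) = (-1|6619)·(4344|6619). Since 6619 ≡ 3 (mod 4), (-1|6619) = -1. Now have -(4344|6619).
Factor out 2: 4344 = 2^3·543. Since 6619 ≡ 3 (mod 8), (2|6619) = -1, and (2|6619)^3 = -1. Now have (543|6619).
Both 543 ≡ 3 and 6619 ≡ 3 (mod 4), so reciprocity gives (543|6619) = -(6619|543). Reduce: 6619 ≡ 103 (mod 543). Now have -(103|543).
Both 103 ≡ 3 and 543 ≡ 3 (mod 4), so reciprocity gives (103|543) = -(543|103). Reduce: 543 ≡ 28 (mod 103). Now have (28|103).
Factor out 2: 28 = 2^2·7. Since 103 ≡ 7 (mod 8), (2|103) = +1, and (2|103)^2 = +1. Now have (7|103).
Both 7 ≡ 3 and 103 ≡ 3 (mod 4), so reciprocity gives (7|103) = -(103|7). Reduce: 103 ≡ 5 (mod 7). Now have -(5|7).
5 ≡ 1 (mod 4), so quadratic reciprocity gives (5|7) = (7|5). Reduce: 7 ≡ 2 (mod 5). Now have -(2|5).
Factor out 2: 2 = 2. Since 5 ≡ 5 (mod 8), (2|5) = -1. Now have (1|5).
(1|5) = 1. Collecting the sign factors: 1.

1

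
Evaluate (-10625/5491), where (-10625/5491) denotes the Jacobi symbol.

Reduce the numerator: -10625 ≡ 357 (mod 5491), so (-10625/5491) = (357/5491).
357 ≡ 1 (mod 4), so quadratic reciprocity gives (357/5491) = (5491/357). Reduce: 5491 ≡ 136 (mod 357). Now have (136/357).
Factor out 2: 136 = 2^3·17. Since 357 ≡ 5 (mod 8), (2/357) = -1, and (2/357)^3 = -1. Now have -(17/357).
17 ≡ 1 (mod 4), so quadratic reciprocity gives (17/357) = (357/17). Reduce: 357 ≡ 0 (mod 17). Now have -(0/17).
The numerator is now 0 with denominator 17 > 1: the symbol is 0.

0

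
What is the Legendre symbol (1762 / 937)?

(1762 / 937)
  = (825 / 937)    [1762 ≡ 825 mod 937]
  = (937 / 825)    [QR: 825 ≡ 1 mod 4, sign kept]
  = (112 / 825)    [937 ≡ 112 mod 825]
  = (7 / 825)    [825 ≡ 1 mod 8 ⇒ (2 / 825)^4 = +1]
  = (825 / 7)    [QR: 825 ≡ 1 mod 4, sign kept]
  = (6 / 7)    [825 ≡ 6 mod 7]
  = (3 / 7)    [7 ≡ 7 mod 8 ⇒ (2 / 7) = +1]
  = -(7 / 3)    [QR: both ≡ 3 mod 4, sign flips]
  = -(1 / 3)    [7 ≡ 1 mod 3]
  = -1    [(1 / 3) = 1]

-1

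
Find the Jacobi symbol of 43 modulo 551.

-1

Both 43 ≡ 3 and 551 ≡ 3 (mod 4), so reciprocity gives (43/551) = -(551/43). Reduce: 551 ≡ 35 (mod 43). Now have -(35/43).
Both 35 ≡ 3 and 43 ≡ 3 (mod 4), so reciprocity gives (35/43) = -(43/35). Reduce: 43 ≡ 8 (mod 35). Now have (8/35).
Factor out 2: 8 = 2^3. Since 35 ≡ 3 (mod 8), (2/35) = -1, and (2/35)^3 = -1. Now have -(1/35).
(1/35) = 1. Collecting the sign factors: -1.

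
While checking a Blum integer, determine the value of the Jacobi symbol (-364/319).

-1

Reduce the numerator: -364 ≡ 274 (mod 319), so (-364/319) = (274/319).
Factor out 2: 274 = 2·137. Since 319 ≡ 7 (mod 8), (2/319) = +1. Now have (137/319).
137 ≡ 1 (mod 4), so quadratic reciprocity gives (137/319) = (319/137). Reduce: 319 ≡ 45 (mod 137). Now have (45/137).
45 ≡ 1 (mod 4), so quadratic reciprocity gives (45/137) = (137/45). Reduce: 137 ≡ 2 (mod 45). Now have (2/45).
Factor out 2: 2 = 2. Since 45 ≡ 5 (mod 8), (2/45) = -1. Now have -(1/45).
(1/45) = 1. Collecting the sign factors: -1.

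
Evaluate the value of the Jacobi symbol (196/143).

Reduce the numerator: 196 ≡ 53 (mod 143), so (196/143) = (53/143).
53 ≡ 1 (mod 4), so quadratic reciprocity gives (53/143) = (143/53). Reduce: 143 ≡ 37 (mod 53). Now have (37/53).
37 ≡ 1 (mod 4), so quadratic reciprocity gives (37/53) = (53/37). Reduce: 53 ≡ 16 (mod 37). Now have (16/37).
Factor out 2: 16 = 2^4. Since 37 ≡ 5 (mod 8), (2/37) = -1, and (2/37)^4 = +1. Now have (1/37).
(1/37) = 1. Collecting the sign factors: 1.

1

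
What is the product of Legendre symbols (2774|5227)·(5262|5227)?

By multiplicativity, (2774·5262|5227) = (2774|5227)·(5262|5227).
First factor (2774|5227):
(2774|5227)
  = -(1387|5227)    [5227 ≡ 3 mod 8 ⇒ (2|5227) = -1]
  = (5227|1387)    [QR: both ≡ 3 mod 4, sign flips]
  = (1066|1387)    [5227 ≡ 1066 mod 1387]
  = -(533|1387)    [1387 ≡ 3 mod 8 ⇒ (2|1387) = -1]
  = -(1387|533)    [QR: 533 ≡ 1 mod 4, sign kept]
  = -(321|533)    [1387 ≡ 321 mod 533]
  = -(533|321)    [QR: 321 ≡ 1 mod 4, sign kept]
  = -(212|321)    [533 ≡ 212 mod 321]
  = -(53|321)    [321 ≡ 1 mod 8 ⇒ (2|321)^2 = +1]
  = -(321|53)    [QR: 53 ≡ 1 mod 4, sign kept]
  = -(3|53)    [321 ≡ 3 mod 53]
  = -(53|3)    [QR: 53 ≡ 1 mod 4, sign kept]
  = -(2|3)    [53 ≡ 2 mod 3]
  = (1|3)    [3 ≡ 3 mod 8 ⇒ (2|3) = -1]
  = 1    [(1|3) = 1]
Second factor (5262|5227):
(5262|5227)
  = (35|5227)    [5262 ≡ 35 mod 5227]
  = -(5227|35)    [QR: both ≡ 3 mod 4, sign flips]
  = -(12|35)    [5227 ≡ 12 mod 35]
  = -(3|35)    [35 ≡ 3 mod 8 ⇒ (2|35)^2 = +1]
  = (35|3)    [QR: both ≡ 3 mod 4, sign flips]
  = (2|3)    [35 ≡ 2 mod 3]
  = -(1|3)    [3 ≡ 3 mod 8 ⇒ (2|3) = -1]
  = -1    [(1|3) = 1]
Product: (1)·(-1) = -1.

-1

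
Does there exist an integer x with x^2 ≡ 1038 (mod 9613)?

yes

(1038/9613)
  = -(519/9613)    [9613 ≡ 5 mod 8 ⇒ (2/9613) = -1]
  = -(9613/519)    [QR: 9613 ≡ 1 mod 4, sign kept]
  = -(271/519)    [9613 ≡ 271 mod 519]
  = (519/271)    [QR: both ≡ 3 mod 4, sign flips]
  = (248/271)    [519 ≡ 248 mod 271]
  = (31/271)    [271 ≡ 7 mod 8 ⇒ (2/271)^3 = +1]
  = -(271/31)    [QR: both ≡ 3 mod 4, sign flips]
  = -(23/31)    [271 ≡ 23 mod 31]
  = (31/23)    [QR: both ≡ 3 mod 4, sign flips]
  = (8/23)    [31 ≡ 8 mod 23]
  = (1/23)    [23 ≡ 7 mod 8 ⇒ (2/23)^3 = +1]
  = 1    [(1/23) = 1]
The Legendre symbol is 1, so x^2 ≡ 1038 (mod 9613) has solution.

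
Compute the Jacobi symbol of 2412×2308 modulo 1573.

1

By multiplicativity, (2412·2308 / 1573) = (2412 / 1573)·(2308 / 1573).
First factor (2412 / 1573):
(2412 / 1573)
  = (839 / 1573)    [2412 ≡ 839 mod 1573]
  = (1573 / 839)    [QR: 1573 ≡ 1 mod 4, sign kept]
  = (734 / 839)    [1573 ≡ 734 mod 839]
  = (367 / 839)    [839 ≡ 7 mod 8 ⇒ (2 / 839) = +1]
  = -(839 / 367)    [QR: both ≡ 3 mod 4, sign flips]
  = -(105 / 367)    [839 ≡ 105 mod 367]
  = -(367 / 105)    [QR: 105 ≡ 1 mod 4, sign kept]
  = -(52 / 105)    [367 ≡ 52 mod 105]
  = -(13 / 105)    [105 ≡ 1 mod 8 ⇒ (2 / 105)^2 = +1]
  = -(105 / 13)    [QR: 13 ≡ 1 mod 4, sign kept]
  = -(1 / 13)    [105 ≡ 1 mod 13]
  = -1    [(1 / 13) = 1]
Second factor (2308 / 1573):
(2308 / 1573)
  = (735 / 1573)    [2308 ≡ 735 mod 1573]
  = (1573 / 735)    [QR: 1573 ≡ 1 mod 4, sign kept]
  = (103 / 735)    [1573 ≡ 103 mod 735]
  = -(735 / 103)    [QR: both ≡ 3 mod 4, sign flips]
  = -(14 / 103)    [735 ≡ 14 mod 103]
  = -(7 / 103)    [103 ≡ 7 mod 8 ⇒ (2 / 103) = +1]
  = (103 / 7)    [QR: both ≡ 3 mod 4, sign flips]
  = (5 / 7)    [103 ≡ 5 mod 7]
  = (7 / 5)    [QR: 5 ≡ 1 mod 4, sign kept]
  = (2 / 5)    [7 ≡ 2 mod 5]
  = -(1 / 5)    [5 ≡ 5 mod 8 ⇒ (2 / 5) = -1]
  = -1    [(1 / 5) = 1]
Product: (-1)·(-1) = 1.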